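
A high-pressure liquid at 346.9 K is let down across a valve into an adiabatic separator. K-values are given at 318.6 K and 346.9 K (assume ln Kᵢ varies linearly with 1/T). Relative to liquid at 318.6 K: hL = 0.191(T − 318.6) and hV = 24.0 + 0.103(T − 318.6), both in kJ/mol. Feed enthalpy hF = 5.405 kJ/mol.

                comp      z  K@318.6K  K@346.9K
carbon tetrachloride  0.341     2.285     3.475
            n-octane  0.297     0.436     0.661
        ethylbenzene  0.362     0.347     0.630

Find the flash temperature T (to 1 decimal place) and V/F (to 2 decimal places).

Adiabatic flash: solve Rachford–Rice at each trial T, then check hF = ψ·hV(T) + (1−ψ)·hL(T).
  T = 318.6 K: K = (2.285, 0.436, 0.347), RR gives ψ = 0.043, H_out = 1.043 kJ/mol
  T = 346.9 K: K = (3.475, 0.661, 0.630), RR gives ψ = 0.691, H_out = 20.267 kJ/mol
  T = 332.8 K: K = (2.845, 0.542, 0.474), RR gives ψ = 0.331, H_out = 10.235 kJ/mol
  T = 325.7 K: K = (2.556, 0.487, 0.407), RR gives ψ = 0.188, H_out = 5.761 kJ/mol
  T = 322.1 K: K = (2.416, 0.461, 0.376), RR gives ψ = 0.116, H_out = 3.427 kJ/mol
  T = 323.9 K: K = (2.485, 0.474, 0.391), RR gives ψ = 0.153, H_out = 4.605 kJ/mol
Linear interpolation between T = 323.9 (H_out = 4.605) and T = 325.7 (H_out = 5.761) on hF = 5.405 gives T ≈ 325.1 K, at which ψ = 0.18.

T = 325.1 K, V/F = 0.18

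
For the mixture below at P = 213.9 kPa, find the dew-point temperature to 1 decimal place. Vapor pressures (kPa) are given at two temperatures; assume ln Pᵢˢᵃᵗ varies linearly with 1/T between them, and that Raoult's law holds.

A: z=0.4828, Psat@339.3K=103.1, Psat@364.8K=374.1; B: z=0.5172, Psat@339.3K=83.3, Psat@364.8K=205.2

Dew-point temperature: Σzᵢ·P/Pᵢˢᵃᵗ(T) = 1. Interpolate ln Pᵢˢᵃᵗ = aᵢ + bᵢ/T.
  T = 339.3 K: ΣzᵢP/Pᵢˢᵃᵗ = 2.3297
  T = 364.8 K: ΣzᵢP/Pᵢˢᵃᵗ = 0.8152
  T = 352.1 K: ΣzᵢP/Pᵢˢᵃᵗ = 1.3434
  T = 358.5 K: ΣzᵢP/Pᵢˢᵃᵗ = 1.0388
  T = 361.6 K: ΣzᵢP/Pᵢˢᵃᵗ = 0.9208
  T = 360.1 K: ΣzᵢP/Pᵢˢᵃᵗ = 0.9758
Interpolating between 358.5 K and 360.1 K gives T ≈ 359.5 K.

T = 359.5 K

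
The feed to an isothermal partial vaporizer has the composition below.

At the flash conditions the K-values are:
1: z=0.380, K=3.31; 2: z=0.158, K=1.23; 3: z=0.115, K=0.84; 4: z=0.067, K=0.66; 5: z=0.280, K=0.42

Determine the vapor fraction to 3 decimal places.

ψ = 0.772

Rachford–Rice: g(ψ) = Σ zᵢ(Kᵢ−1)/(1+ψ(Kᵢ−1)) = 0.
Check two-phase: ΣzᵢKᵢ = 1.711 > 1 and Σzᵢ/Kᵢ = 1.148 > 1, so g(0) = 0.711 > 0 and g(1) = -0.148 < 0.
Iterate (Newton) starting at ψ = 0.5:
  ψ = 0.500: g = 0.1637, g' = -0.645 → ψ = 0.754
  ψ = 0.754: g = 0.0110, g' = -0.591 → ψ = 0.773
  ψ = 0.773: g = -0.0000, g' = -0.595 → ψ = 0.772
Converged at ψ = 0.772.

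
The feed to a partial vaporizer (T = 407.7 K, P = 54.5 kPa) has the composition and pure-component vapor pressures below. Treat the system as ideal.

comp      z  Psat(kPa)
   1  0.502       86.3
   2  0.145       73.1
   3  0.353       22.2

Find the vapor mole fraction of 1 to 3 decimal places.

Raoult's law: Kᵢ = Pᵢˢᵃᵗ/P = Pᵢˢᵃᵗ/54.5.
  K_1 = 86.3/54.5 = 1.58349, K_2 = 73.1/54.5 = 1.34128, K_3 = 22.2/54.5 = 0.40734
Rachford–Rice: g(V/F) = Σ zᵢ(Kᵢ−1)/(1+V/F(Kᵢ−1)) = 0.
Check two-phase: ΣzᵢKᵢ = 1.133 > 1 and Σzᵢ/Kᵢ = 1.292 > 1, so g(0) = 0.133 > 0 and g(1) = -0.292 < 0.
Iterate (Newton) starting at V/F = 0.5:
  V/F = 0.500: g = -0.0283, g' = -0.365 → V/F = 0.423
  V/F = 0.423: g = -0.0009, g' = -0.344 → V/F = 0.420
Converged at V/F = 0.420.
Compositions from xᵢ = zᵢ/(1+V/F(Kᵢ−1)), yᵢ = Kᵢxᵢ:
  1: x = 0.403, y = 0.638
  2: x = 0.127, y = 0.170
  3: x = 0.470, y = 0.191

y_1 = 0.638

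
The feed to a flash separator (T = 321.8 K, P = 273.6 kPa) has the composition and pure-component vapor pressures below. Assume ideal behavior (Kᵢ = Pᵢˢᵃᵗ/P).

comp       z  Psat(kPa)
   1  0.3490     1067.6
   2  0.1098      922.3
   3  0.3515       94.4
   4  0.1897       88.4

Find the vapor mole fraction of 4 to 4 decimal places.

y_4 = 0.0923

Raoult's law: Kᵢ = Pᵢˢᵃᵗ/P = Pᵢˢᵃᵗ/273.6.
  K_1 = 1067.6/273.6 = 3.902047, K_2 = 922.3/273.6 = 3.370980, K_3 = 94.4/273.6 = 0.345029, K_4 = 88.4/273.6 = 0.323099
Rachford–Rice: g(ψ) = Σ zᵢ(Kᵢ−1)/(1+ψ(Kᵢ−1)) = 0.
Check two-phase: ΣzᵢKᵢ = 1.9145 > 1 and Σzᵢ/Kᵢ = 1.7279 > 1, so g(0) = 0.9145 > 0 and g(1) = -0.7279 < 0.
Newton iteration, ψ⁰ = 0.5:
  ψ = 0.5000: g = -0.00409, g' = -1.1505 → ψ = 0.4964
Converged at ψ = 0.4964.
Compositions from xᵢ = zᵢ/(1+ψ(Kᵢ−1)), yᵢ = Kᵢxᵢ:
  1: x = 0.1430, y = 0.5580
  2: x = 0.0504, y = 0.1700
  3: x = 0.5209, y = 0.1797
  4: x = 0.2857, y = 0.0923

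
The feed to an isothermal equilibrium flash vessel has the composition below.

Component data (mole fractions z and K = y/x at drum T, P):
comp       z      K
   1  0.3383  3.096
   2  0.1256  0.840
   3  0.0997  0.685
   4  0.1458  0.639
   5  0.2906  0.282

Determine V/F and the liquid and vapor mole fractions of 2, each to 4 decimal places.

V/F = 0.3669, x_2 = 0.1334, y_2 = 0.1121

Material balance + equilibrium reduce to Σ zᵢ(Kᵢ−1)/(1+V/F(Kᵢ−1)) = 0.
Feasibility: ΣzᵢKᵢ = 1.3963, Σzᵢ/Kᵢ = 1.6630 — both > 1, two phases present.
Iterate (Newton) starting at V/F = 0.67:
  V/F = 0.6700: g = -0.23889, g' = -0.8664 → V/F = 0.3943
  V/F = 0.3943: g = -0.02147, g' = -0.7794 → V/F = 0.3667
  V/F = 0.3667: g = 0.00017, g' = -0.7927 → V/F = 0.3669
Converged at V/F = 0.3669.
Compositions from xᵢ = zᵢ/(1+V/F(Kᵢ−1)), yᵢ = Kᵢxᵢ:
  1: x = 0.1912, y = 0.5920
  2: x = 0.1334, y = 0.1121
  3: x = 0.1127, y = 0.0772
  4: x = 0.1681, y = 0.1074
  5: x = 0.3945, y = 0.1113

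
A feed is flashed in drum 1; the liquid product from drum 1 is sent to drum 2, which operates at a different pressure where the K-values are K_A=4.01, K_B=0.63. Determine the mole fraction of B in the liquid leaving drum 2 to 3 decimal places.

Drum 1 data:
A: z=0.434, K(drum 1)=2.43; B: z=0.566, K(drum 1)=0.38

x_B (drum 2) = 0.891

Drum 1:
Newton iteration, ψ₁⁰ = 0.59:
  ψ₁ = 0.590: g = -0.2167, g' = -0.802 → ψ₁ = 0.320
  ψ₁ = 0.320: g = -0.0118, g' = -0.756 → ψ₁ = 0.304
Converged at ψ₁ = 0.304.
Drum-1 compositions:
  A: x = 0.302, y = 0.735
  B: x = 0.698, y = 0.265
Drum-2 feed = drum-1 liquid: z₂ = (0.3024, 0.6976).
Drum 2:
Rachford–Rice: g(ψ₂) = Σ zᵢ(Kᵢ−1)/(1+ψ₂(Kᵢ−1)) = 0.
Feasibility: ΣzᵢKᵢ = 1.652, Σzᵢ/Kᵢ = 1.183 — both > 1, two phases present.
Binary case is linear: z₁(K₁−1)(1+ψ₂(K₂−1)) + z₂(K₂−1)(1+ψ₂(K₁−1)) = 0
⇒ ψ₂ = [z₁(K₁−1)+z₂(K₂−1)] / [−(K₁−1)(K₂−1)] = 0.6522/1.1137 = 0.586
  A: x = 0.109, y = 0.439
  B: x = 0.891, y = 0.561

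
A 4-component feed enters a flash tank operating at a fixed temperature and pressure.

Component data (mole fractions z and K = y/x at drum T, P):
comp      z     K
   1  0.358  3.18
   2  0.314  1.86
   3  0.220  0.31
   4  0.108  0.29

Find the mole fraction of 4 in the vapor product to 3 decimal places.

Let ψ = V/F and solve Σ zᵢ(Kᵢ−1)/(1+ψ(Kᵢ−1)) = 0.
g(0) = ΣzᵢKᵢ − 1 = 0.822 and g(1) = 1 − Σzᵢ/Kᵢ = -0.363, so a root lies in (0, 1).
Newton iteration, ψ⁰ = 0.67:
  ψ = 0.670: g = 0.0599, g' = -0.935 → ψ = 0.734
  ψ = 0.734: g = -0.0021, g' = -1.007 → ψ = 0.732
Converged at ψ = 0.732.
Compositions from xᵢ = zᵢ/(1+ψ(Kᵢ−1)), yᵢ = Kᵢxᵢ:
  1: x = 0.138, y = 0.439
  2: x = 0.193, y = 0.358
  3: x = 0.445, y = 0.138
  4: x = 0.225, y = 0.065

y_4 = 0.065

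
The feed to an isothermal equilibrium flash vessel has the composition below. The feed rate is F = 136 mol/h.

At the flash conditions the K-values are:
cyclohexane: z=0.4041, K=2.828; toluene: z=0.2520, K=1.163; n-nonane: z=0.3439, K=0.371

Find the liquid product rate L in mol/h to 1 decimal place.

L = 45.8 mol/h

Material balance + equilibrium reduce to Σ zᵢ(Kᵢ−1)/(1+β(Kᵢ−1)) = 0.
Check two-phase: ΣzᵢKᵢ = 1.5635 > 1 and Σzᵢ/Kᵢ = 1.2865 > 1, so g(0) = 0.5635 > 0 and g(1) = -0.2865 < 0.
Iterate (Newton) starting at β = 0.37:
  β = 0.3700: g = 0.19747, g' = -0.7176 → β = 0.6452
  β = 0.6452: g = 0.01206, g' = -0.6752 → β = 0.6630
Converged at β = 0.6630.
Then V = β·F = 0.6630·136 = 90.2 mol/h and L = F − V = 45.8 mol/h.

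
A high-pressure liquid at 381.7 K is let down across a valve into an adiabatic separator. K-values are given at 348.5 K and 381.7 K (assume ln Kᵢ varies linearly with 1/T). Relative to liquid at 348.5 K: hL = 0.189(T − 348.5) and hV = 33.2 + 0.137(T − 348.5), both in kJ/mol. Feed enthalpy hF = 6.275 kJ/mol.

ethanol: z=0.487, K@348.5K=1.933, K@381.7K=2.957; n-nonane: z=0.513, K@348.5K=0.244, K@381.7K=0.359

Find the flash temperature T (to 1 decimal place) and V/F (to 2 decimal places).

Adiabatic flash: solve Rachford–Rice at each trial T, then check hF = ψ·hV(T) + (1−ψ)·hL(T).
  T = 348.5 K: K = (1.933, 0.244), RR gives ψ = 0.094, H_out = 3.132 kJ/mol
  T = 381.7 K: K = (2.957, 0.359), RR gives ψ = 0.498, H_out = 21.937 kJ/mol
  T = 365.1 K: K = (2.414, 0.299), RR gives ψ = 0.332, H_out = 13.857 kJ/mol
  T = 356.8 K: K = (2.166, 0.271), RR gives ψ = 0.228, H_out = 9.026 kJ/mol
  T = 352.6 K: K = (2.046, 0.257), RR gives ψ = 0.165, H_out = 6.216 kJ/mol
  T = 354.7 K: K = (2.105, 0.264), RR gives ψ = 0.197, H_out = 7.659 kJ/mol
Linear interpolation between T = 352.6 (H_out = 6.216) and T = 354.7 (H_out = 7.659) on hF = 6.275 gives T ≈ 352.7 K, at which ψ = 0.17.

T = 352.7 K, V/F = 0.17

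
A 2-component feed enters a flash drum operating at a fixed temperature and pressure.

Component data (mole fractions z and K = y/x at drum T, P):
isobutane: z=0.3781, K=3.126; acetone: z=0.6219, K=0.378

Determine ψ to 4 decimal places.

Rachford–Rice: g(ψ) = Σ zᵢ(Kᵢ−1)/(1+ψ(Kᵢ−1)) = 0.
Check two-phase: ΣzᵢKᵢ = 1.4170 > 1 and Σzᵢ/Kᵢ = 1.7662 > 1, so g(0) = 0.4170 > 0 and g(1) = -0.7662 < 0.
Newton–Raphson from ψ = 0.67:
  ψ = 0.6700: g = -0.33165, g' = -0.9980 → ψ = 0.3377
  ψ = 0.3377: g = -0.02176, g' = -0.9646 → ψ = 0.3151
  ψ = 0.3151: g = 0.00022, g' = -0.9850 → ψ = 0.3154
Converged at ψ = 0.3154.

ψ = 0.3154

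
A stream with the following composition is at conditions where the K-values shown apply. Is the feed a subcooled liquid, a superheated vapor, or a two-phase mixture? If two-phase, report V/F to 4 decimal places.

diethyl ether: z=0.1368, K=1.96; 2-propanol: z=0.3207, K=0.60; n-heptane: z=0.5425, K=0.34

ΣzᵢKᵢ = 0.6450; Σzᵢ/Kᵢ = 2.1999.
Since ΣzᵢKᵢ < 1 the mixture is below its bubble point — single liquid phase.

subcooled liquid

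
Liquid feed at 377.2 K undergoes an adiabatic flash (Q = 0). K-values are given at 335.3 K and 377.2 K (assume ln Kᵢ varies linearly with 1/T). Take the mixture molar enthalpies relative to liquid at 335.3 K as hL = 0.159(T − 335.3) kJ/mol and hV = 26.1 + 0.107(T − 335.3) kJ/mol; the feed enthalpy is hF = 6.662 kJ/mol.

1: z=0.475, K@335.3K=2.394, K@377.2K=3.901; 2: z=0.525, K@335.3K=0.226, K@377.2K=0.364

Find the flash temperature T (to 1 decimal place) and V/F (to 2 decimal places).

T = 336.4 K, V/F = 0.25

Adiabatic flash: solve Rachford–Rice at each trial T, then check hF = ψ·hV(T) + (1−ψ)·hL(T).
  T = 335.3 K: K = (2.394, 0.226), RR gives ψ = 0.237, H_out = 6.188 kJ/mol
  T = 377.2 K: K = (3.901, 0.364), RR gives ψ = 0.566, H_out = 20.199 kJ/mol
  T = 356.2 K: K = (3.098, 0.291), RR gives ψ = 0.419, H_out = 13.816 kJ/mol
  T = 345.8 K: K = (2.736, 0.257), RR gives ψ = 0.337, H_out = 10.287 kJ/mol
  T = 340.6 K: K = (2.563, 0.242), RR gives ψ = 0.291, H_out = 8.346 kJ/mol
  T = 338.0 K: K = (2.480, 0.234), RR gives ψ = 0.265, H_out = 7.313 kJ/mol
  T = 336.6 K: K = (2.435, 0.230), RR gives ψ = 0.251, H_out = 6.737 kJ/mol
Linear interpolation between T = 335.3 (H_out = 6.188) and T = 336.6 (H_out = 6.737) on hF = 6.662 gives T ≈ 336.4 K, at which ψ = 0.25.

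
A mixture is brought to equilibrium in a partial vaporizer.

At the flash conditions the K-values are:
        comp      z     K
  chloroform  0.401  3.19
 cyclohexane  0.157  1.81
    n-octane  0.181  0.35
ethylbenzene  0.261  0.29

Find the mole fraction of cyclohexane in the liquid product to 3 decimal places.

x_cyclohexane = 0.109

Rachford–Rice: g(V/F) = Σ zᵢ(Kᵢ−1)/(1+V/F(Kᵢ−1)) = 0.
Feasibility: ΣzᵢKᵢ = 1.702, Σzᵢ/Kᵢ = 1.630 — both > 1, two phases present.
Iterate (Newton) starting at V/F = 0.36:
  V/F = 0.360: g = 0.1870, g' = -1.031 → V/F = 0.541
  V/F = 0.541: g = 0.0077, g' = -0.982 → V/F = 0.549
Converged at V/F = 0.549.
Compositions from xᵢ = zᵢ/(1+V/F(Kᵢ−1)), yᵢ = Kᵢxᵢ:
  chloroform: x = 0.182, y = 0.581
  cyclohexane: x = 0.109, y = 0.197
  n-octane: x = 0.281, y = 0.099
  ethylbenzene: x = 0.428, y = 0.124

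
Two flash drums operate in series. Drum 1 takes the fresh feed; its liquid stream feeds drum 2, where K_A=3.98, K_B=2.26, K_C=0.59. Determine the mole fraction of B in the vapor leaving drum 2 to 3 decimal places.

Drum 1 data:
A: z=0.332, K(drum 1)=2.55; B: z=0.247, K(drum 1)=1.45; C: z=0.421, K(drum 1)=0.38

Drum 1:
Let ψ₁ = V/F and solve Σ zᵢ(Kᵢ−1)/(1+ψ₁(Kᵢ−1)) = 0.
Feasibility: ΣzᵢKᵢ = 1.365, Σzᵢ/Kᵢ = 1.408 — both > 1, two phases present.
Newton–Raphson from ψ₁ = 0.5:
  ψ₁ = 0.500: g = 0.0024, g' = -0.626 → ψ₁ = 0.504
Converged at ψ₁ = 0.504.
Drum-1 compositions:
  A: x = 0.186, y = 0.475
  B: x = 0.201, y = 0.292
  C: x = 0.612, y = 0.233
Drum-2 feed = drum-1 liquid: z₂ = (0.1864, 0.2014, 0.6122).
Drum 2:
Rachford–Rice: g(ψ₂) = Σ zᵢ(Kᵢ−1)/(1+ψ₂(Kᵢ−1)) = 0.
Check two-phase: ΣzᵢKᵢ = 1.558 > 1 and Σzᵢ/Kᵢ = 1.174 > 1, so g(0) = 0.558 > 0 and g(1) = -0.174 < 0.
Newton–Raphson from ψ₂ = 0.49:
  ψ₂ = 0.490: g = 0.0686, g' = -0.557 → ψ₂ = 0.613
  ψ₂ = 0.613: g = 0.0043, g' = -0.493 → ψ₂ = 0.622
Converged at ψ₂ = 0.622.
  A: x = 0.065, y = 0.260
  B: x = 0.113, y = 0.255
  C: x = 0.822, y = 0.485

y_B (drum 2) = 0.255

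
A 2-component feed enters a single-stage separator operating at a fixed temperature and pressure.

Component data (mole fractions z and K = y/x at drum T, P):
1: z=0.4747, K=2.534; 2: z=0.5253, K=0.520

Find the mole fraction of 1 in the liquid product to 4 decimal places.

x_1 = 0.2383

Material balance + equilibrium reduce to Σ zᵢ(Kᵢ−1)/(1+ψ(Kᵢ−1)) = 0.
g(0) = ΣzᵢKᵢ − 1 = 0.4760 and g(1) = 1 − Σzᵢ/Kᵢ = -0.1975, so a root lies in (0, 1).
Newton–Raphson from ψ = 0.5:
  ψ = 0.5000: g = 0.08034, g' = -0.5673 → ψ = 0.6416
  ψ = 0.6416: g = 0.00263, g' = -0.5364 → ψ = 0.6465
Converged at ψ = 0.6465.
Compositions from xᵢ = zᵢ/(1+ψ(Kᵢ−1)), yᵢ = Kᵢxᵢ:
  1: x = 0.2383, y = 0.6039
  2: x = 0.7617, y = 0.3961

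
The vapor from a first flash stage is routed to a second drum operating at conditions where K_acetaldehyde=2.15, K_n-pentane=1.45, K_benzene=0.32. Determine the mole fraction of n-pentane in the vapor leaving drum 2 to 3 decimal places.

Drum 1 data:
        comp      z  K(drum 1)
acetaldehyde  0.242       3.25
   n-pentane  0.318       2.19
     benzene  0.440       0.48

Drum 1:
Iterate (Newton) starting at ψ₁ = 0.61:
  ψ₁ = 0.610: g = 0.1137, g' = -0.624 → ψ₁ = 0.792
  ψ₁ = 0.792: g = 0.0014, g' = -0.622 → ψ₁ = 0.794
Converged at ψ₁ = 0.794.
Drum-1 compositions:
  acetaldehyde: x = 0.087, y = 0.282
  n-pentane: x = 0.163, y = 0.358
  benzene: x = 0.750, y = 0.360
Drum-2 feed = drum-1 vapor: z₂ = (0.2822, 0.3580, 0.3599).
Drum 2:
Newton iteration, ψ₂⁰ = 0.5:
  ψ₂ = 0.500: g = -0.0333, g' = -0.581 → ψ₂ = 0.443
  ψ₂ = 0.443: g = -0.0008, g' = -0.555 → ψ₂ = 0.441
Converged at ψ₂ = 0.441.
  acetaldehyde: x = 0.187, y = 0.402
  n-pentane: x = 0.299, y = 0.433
  benzene: x = 0.514, y = 0.165

y_n-pentane (drum 2) = 0.433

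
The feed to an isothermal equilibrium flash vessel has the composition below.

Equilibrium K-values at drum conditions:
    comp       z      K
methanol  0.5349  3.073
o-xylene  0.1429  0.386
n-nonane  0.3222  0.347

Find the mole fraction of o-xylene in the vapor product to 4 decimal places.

Let ψ = V/F and solve Σ zᵢ(Kᵢ−1)/(1+ψ(Kᵢ−1)) = 0.
Check two-phase: ΣzᵢKᵢ = 1.8107 > 1 and Σzᵢ/Kᵢ = 1.4728 > 1, so g(0) = 0.8107 > 0 and g(1) = -0.4728 < 0.
Newton iteration, ψ⁰ = 0.6:
  ψ = 0.6000: g = 0.00933, g' = -0.9630 → ψ = 0.6097
Converged at ψ = 0.6097.
Compositions from xᵢ = zᵢ/(1+ψ(Kᵢ−1)), yᵢ = Kᵢxᵢ:
  methanol: x = 0.2363, y = 0.7261
  o-xylene: x = 0.2284, y = 0.0882
  n-nonane: x = 0.5353, y = 0.1858

y_o-xylene = 0.0882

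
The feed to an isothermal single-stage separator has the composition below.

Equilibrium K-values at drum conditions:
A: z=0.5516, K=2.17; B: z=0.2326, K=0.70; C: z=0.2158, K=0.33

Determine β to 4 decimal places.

β = 0.6903

Let β = V/F and solve Σ zᵢ(Kᵢ−1)/(1+β(Kᵢ−1)) = 0.
Check two-phase: ΣzᵢKᵢ = 1.4310 > 1 and Σzᵢ/Kᵢ = 1.2404 > 1, so g(0) = 0.4310 > 0 and g(1) = -0.2404 < 0.
Newton iteration, β⁰ = 0.5:
  β = 0.5000: g = 0.10766, g' = -0.5486 → β = 0.6962
  β = 0.6962: g = -0.00355, g' = -0.6031 → β = 0.6903
Converged at β = 0.6903.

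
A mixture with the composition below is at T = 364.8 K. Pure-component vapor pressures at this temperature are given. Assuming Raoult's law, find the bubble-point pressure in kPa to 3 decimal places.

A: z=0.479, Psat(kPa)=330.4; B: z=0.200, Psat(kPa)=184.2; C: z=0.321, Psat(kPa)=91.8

At the bubble point ψ → 0, so ΣzᵢKᵢ = 1 with Kᵢ = Pᵢˢᵃᵗ/P ⇒ P = ΣzᵢPᵢˢᵃᵗ.
P = 0.479·330.4 + 0.200·184.2 + 0.321·91.8 = 224.569 kPa

Pbub = 224.569 kPa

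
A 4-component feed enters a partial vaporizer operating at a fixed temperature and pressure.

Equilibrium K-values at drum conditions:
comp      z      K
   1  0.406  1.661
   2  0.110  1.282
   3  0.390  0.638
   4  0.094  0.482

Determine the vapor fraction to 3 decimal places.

ψ = 0.460

Iterate (Newton) starting at ψ = 0.58:
  ψ = 0.580: g = -0.0277, g' = -0.233 → ψ = 0.461
  ψ = 0.461: g = -0.0003, g' = -0.228 → ψ = 0.460
Converged at ψ = 0.460.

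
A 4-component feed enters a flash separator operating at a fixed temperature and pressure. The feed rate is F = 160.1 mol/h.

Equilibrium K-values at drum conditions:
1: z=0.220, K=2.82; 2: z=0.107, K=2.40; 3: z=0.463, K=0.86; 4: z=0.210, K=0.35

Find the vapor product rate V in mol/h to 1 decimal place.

Let ψ = V/F and solve Σ zᵢ(Kᵢ−1)/(1+ψ(Kᵢ−1)) = 0.
Feasibility: ΣzᵢKᵢ = 1.349, Σzᵢ/Kᵢ = 1.261 — both > 1, two phases present.
Newton–Raphson from ψ = 0.5:
  ψ = 0.500: g = 0.0258, g' = -0.478 → ψ = 0.554
Converged at ψ = 0.554.
Then V = ψ·F = 0.5543·160.1 = 88.7 mol/h and L = F − V = 71.4 mol/h.

V = 88.7 mol/h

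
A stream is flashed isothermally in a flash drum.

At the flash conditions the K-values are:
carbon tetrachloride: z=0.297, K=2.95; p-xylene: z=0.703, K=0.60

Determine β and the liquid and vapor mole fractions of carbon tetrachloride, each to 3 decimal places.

Binary case is linear: z₁(K₁−1)(1+β(K₂−1)) + z₂(K₂−1)(1+β(K₁−1)) = 0
⇒ β = [z₁(K₁−1)+z₂(K₂−1)] / [−(K₁−1)(K₂−1)] = 0.2980/0.7800 = 0.382
Compositions from xᵢ = zᵢ/(1+β(Kᵢ−1)), yᵢ = Kᵢxᵢ:
  carbon tetrachloride: x = 0.170, y = 0.502
  p-xylene: x = 0.830, y = 0.498

β = 0.382, x_carbon tetrachloride = 0.170, y_carbon tetrachloride = 0.502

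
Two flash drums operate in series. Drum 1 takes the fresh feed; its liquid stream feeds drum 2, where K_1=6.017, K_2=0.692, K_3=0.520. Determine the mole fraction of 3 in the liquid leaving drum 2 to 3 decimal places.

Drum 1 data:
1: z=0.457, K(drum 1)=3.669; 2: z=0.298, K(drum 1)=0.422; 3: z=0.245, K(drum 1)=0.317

Drum 1:
Newton iteration, ψ₁⁰ = 0.5:
  ψ₁ = 0.500: g = 0.0261, g' = -1.058 → ψ₁ = 0.525
Converged at ψ₁ = 0.525.
Drum-1 compositions:
  1: x = 0.190, y = 0.698
  2: x = 0.428, y = 0.181
  3: x = 0.382, y = 0.121
Drum-2 feed = drum-1 liquid: z₂ = (0.1904, 0.4278, 0.3819).
Drum 2:
Rachford–Rice: g(ψ₂) = Σ zᵢ(Kᵢ−1)/(1+ψ₂(Kᵢ−1)) = 0.
Feasibility: ΣzᵢKᵢ = 1.640, Σzᵢ/Kᵢ = 1.384 — both > 1, two phases present.
Newton iteration, ψ₂⁰ = 0.5:
  ψ₂ = 0.500: g = -0.1247, g' = -0.598 → ψ₂ = 0.292
  ψ₂ = 0.292: g = 0.0299, g' = -0.958 → ψ₂ = 0.323
  ψ₂ = 0.323: g = 0.0014, g' = -0.872 → ψ₂ = 0.324
Converged at ψ₂ = 0.324.
  1: x = 0.072, y = 0.436
  2: x = 0.475, y = 0.329
  3: x = 0.452, y = 0.235

x_3 (drum 2) = 0.452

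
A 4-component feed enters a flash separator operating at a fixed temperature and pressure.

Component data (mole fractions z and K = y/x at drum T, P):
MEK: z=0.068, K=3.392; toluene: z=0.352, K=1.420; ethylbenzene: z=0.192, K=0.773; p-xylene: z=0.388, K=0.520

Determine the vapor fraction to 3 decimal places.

ψ = 0.185

Newton iteration, ψ⁰ = 0.5:
  ψ = 0.500: g = -0.0980, g' = -0.290 → ψ = 0.163
  ψ = 0.163: g = 0.0082, g' = -0.372 → ψ = 0.185
Converged at ψ = 0.185.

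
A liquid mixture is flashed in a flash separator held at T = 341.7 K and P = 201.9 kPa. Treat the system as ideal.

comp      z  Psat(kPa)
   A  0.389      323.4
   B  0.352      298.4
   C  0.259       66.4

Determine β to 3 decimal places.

Raoult's law: Kᵢ = Pᵢˢᵃᵗ/P = Pᵢˢᵃᵗ/201.9.
  K_A = 323.4/201.9 = 1.60178, K_B = 298.4/201.9 = 1.47796, K_C = 66.4/201.9 = 0.32888
Rachford–Rice: g(β) = Σ zᵢ(Kᵢ−1)/(1+β(Kᵢ−1)) = 0.
Feasibility: ΣzᵢKᵢ = 1.229, Σzᵢ/Kᵢ = 1.269 — both > 1, two phases present.
Iterate (Newton) starting at β = 0.31:
  β = 0.310: g = 0.1243, g' = -0.347 → β = 0.668
  β = 0.668: g = -0.0207, g' = -0.501 → β = 0.627
  β = 0.627: g = -0.0007, g' = -0.470 → β = 0.626
Converged at β = 0.626.

β = 0.626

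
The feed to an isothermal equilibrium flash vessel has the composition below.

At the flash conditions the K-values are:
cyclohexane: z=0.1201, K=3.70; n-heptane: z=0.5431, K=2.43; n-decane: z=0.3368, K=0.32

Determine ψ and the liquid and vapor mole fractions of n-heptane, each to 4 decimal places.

Rachford–Rice: g(ψ) = Σ zᵢ(Kᵢ−1)/(1+ψ(Kᵢ−1)) = 0.
g(0) = ΣzᵢKᵢ − 1 = 0.8719 and g(1) = 1 − Σzᵢ/Kᵢ = -0.3085, so a root lies in (0, 1).
Newton iteration, ψ⁰ = 0.5:
  ψ = 0.5000: g = 0.24383, g' = -0.8937 → ψ = 0.7728
  ψ = 0.7728: g = -0.00873, g' = -1.0343 → ψ = 0.7644
Converged at ψ = 0.7644.
Compositions from xᵢ = zᵢ/(1+ψ(Kᵢ−1)), yᵢ = Kᵢxᵢ:
  cyclohexane: x = 0.0392, y = 0.1450
  n-heptane: x = 0.2595, y = 0.6305
  n-decane: x = 0.7013, y = 0.2244

ψ = 0.7644, x_n-heptane = 0.2595, y_n-heptane = 0.6305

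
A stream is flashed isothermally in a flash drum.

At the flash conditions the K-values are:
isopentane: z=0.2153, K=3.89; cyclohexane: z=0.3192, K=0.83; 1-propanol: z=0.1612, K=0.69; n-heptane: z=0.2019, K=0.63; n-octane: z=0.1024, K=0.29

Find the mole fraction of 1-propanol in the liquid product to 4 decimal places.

x_1-propanol = 0.1822

Material balance + equilibrium reduce to Σ zᵢ(Kᵢ−1)/(1+V/F(Kᵢ−1)) = 0.
Feasibility: ΣzᵢKᵢ = 1.3706, Σzᵢ/Kᵢ = 1.3471 — both > 1, two phases present.
Iterate (Newton) starting at V/F = 0.69:
  V/F = 0.6900: g = -0.16007, g' = -0.4857 → V/F = 0.3604
  V/F = 0.3604: g = 0.00678, g' = -0.5915 → V/F = 0.3719
  V/F = 0.3719: g = 0.00006, g' = -0.5805 → V/F = 0.3720
Converged at V/F = 0.3720.
Compositions from xᵢ = zᵢ/(1+V/F(Kᵢ−1)), yᵢ = Kᵢxᵢ:
  isopentane: x = 0.1038, y = 0.4036
  cyclohexane: x = 0.3408, y = 0.2828
  1-propanol: x = 0.1822, y = 0.1257
  n-heptane: x = 0.2341, y = 0.1475
  n-octane: x = 0.1392, y = 0.0404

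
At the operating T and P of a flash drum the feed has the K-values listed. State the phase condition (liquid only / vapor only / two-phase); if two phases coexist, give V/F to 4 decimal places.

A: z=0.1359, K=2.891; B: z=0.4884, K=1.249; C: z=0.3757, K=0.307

ΣzᵢKᵢ = 1.1182; Σzᵢ/Kᵢ = 1.6618.
Both exceed 1, so a two-phase solution exists.
Rachford–Rice: g(ψ) = Σ zᵢ(Kᵢ−1)/(1+ψ(Kᵢ−1)) = 0.
Newton iteration, ψ⁰ = 0.5:
  ψ = 0.5000: g = -0.15817, g' = -0.5748 → ψ = 0.2248
  ψ = 0.2248: g = -0.01293, g' = -0.5196 → ψ = 0.2000
  ψ = 0.2000: g = 0.00008, g' = -0.5265 → ψ = 0.2001
Converged at ψ = 0.2001.

two-phase, V/F = 0.2001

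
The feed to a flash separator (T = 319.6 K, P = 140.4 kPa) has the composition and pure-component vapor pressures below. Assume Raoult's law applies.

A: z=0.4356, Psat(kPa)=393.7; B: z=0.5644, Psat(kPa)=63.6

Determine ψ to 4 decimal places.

ψ = 0.4835

Raoult's law: Kᵢ = Pᵢˢᵃᵗ/P = Pᵢˢᵃᵗ/140.4.
  K_A = 393.7/140.4 = 2.804131, K_B = 63.6/140.4 = 0.452991
Rachford–Rice: g(ψ) = Σ zᵢ(Kᵢ−1)/(1+ψ(Kᵢ−1)) = 0.
g(0) = ΣzᵢKᵢ − 1 = 0.4771 and g(1) = 1 − Σzᵢ/Kᵢ = -0.4013, so a root lies in (0, 1).
Binary case is linear: z₁(K₁−1)(1+ψ(K₂−1)) + z₂(K₂−1)(1+ψ(K₁−1)) = 0
⇒ ψ = [z₁(K₁−1)+z₂(K₂−1)] / [−(K₁−1)(K₂−1)] = 0.47715/0.98688 = 0.4835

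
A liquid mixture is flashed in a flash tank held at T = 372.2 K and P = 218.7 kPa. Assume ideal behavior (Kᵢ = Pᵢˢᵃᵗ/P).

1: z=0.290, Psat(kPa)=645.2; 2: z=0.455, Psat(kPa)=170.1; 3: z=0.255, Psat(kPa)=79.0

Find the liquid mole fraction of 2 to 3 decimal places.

x_2 = 0.497

Raoult's law: Kᵢ = Pᵢˢᵃᵗ/P = Pᵢˢᵃᵗ/218.7.
  K_1 = 645.2/218.7 = 2.95016, K_2 = 170.1/218.7 = 0.77778, K_3 = 79.0/218.7 = 0.36123
Newton–Raphson from β = 0.5:
  β = 0.500: g = -0.0667, g' = -0.536 → β = 0.375
  β = 0.375: g = 0.0019, g' = -0.574 → β = 0.379
Converged at β = 0.379.
Compositions from xᵢ = zᵢ/(1+β(Kᵢ−1)), yᵢ = Kᵢxᵢ:
  1: x = 0.167, y = 0.492
  2: x = 0.497, y = 0.386
  3: x = 0.336, y = 0.122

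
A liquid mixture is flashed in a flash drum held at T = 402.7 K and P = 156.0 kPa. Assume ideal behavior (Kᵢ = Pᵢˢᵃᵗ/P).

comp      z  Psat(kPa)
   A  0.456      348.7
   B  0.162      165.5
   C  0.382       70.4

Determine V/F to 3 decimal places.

Raoult's law: Kᵢ = Pᵢˢᵃᵗ/P = Pᵢˢᵃᵗ/156.0.
  K_A = 348.7/156.0 = 2.23526, K_B = 165.5/156.0 = 1.06090, K_C = 70.4/156.0 = 0.45128
Material balance + equilibrium reduce to Σ zᵢ(Kᵢ−1)/(1+V/F(Kᵢ−1)) = 0.
Check two-phase: ΣzᵢKᵢ = 1.364 > 1 and Σzᵢ/Kᵢ = 1.203 > 1, so g(0) = 0.364 > 0 and g(1) = -0.203 < 0.
Newton iteration, V/F⁰ = 0.43:
  V/F = 0.430: g = 0.1031, g' = -0.494 → V/F = 0.639
  V/F = 0.639: g = 0.0017, g' = -0.491 → V/F = 0.642
Converged at V/F = 0.642.

V/F = 0.642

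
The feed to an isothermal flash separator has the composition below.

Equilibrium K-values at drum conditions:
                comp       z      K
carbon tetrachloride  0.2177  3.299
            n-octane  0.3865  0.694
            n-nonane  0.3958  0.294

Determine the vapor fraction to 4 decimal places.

Rachford–Rice: g(ψ) = Σ zᵢ(Kᵢ−1)/(1+ψ(Kᵢ−1)) = 0.
Check two-phase: ΣzᵢKᵢ = 1.1028 > 1 and Σzᵢ/Kᵢ = 1.9692 > 1, so g(0) = 0.1028 > 0 and g(1) = -0.9692 < 0.
Iterate (Newton) starting at ψ = 0.36:
  ψ = 0.3600: g = -0.23372, g' = -0.7448 → ψ = 0.0462
  ψ = 0.0462: g = 0.04361, g' = -1.1883 → ψ = 0.0829
  ψ = 0.0829: g = 0.00222, g' = -1.0724 → ψ = 0.0850
Converged at ψ = 0.0850.

ψ = 0.0850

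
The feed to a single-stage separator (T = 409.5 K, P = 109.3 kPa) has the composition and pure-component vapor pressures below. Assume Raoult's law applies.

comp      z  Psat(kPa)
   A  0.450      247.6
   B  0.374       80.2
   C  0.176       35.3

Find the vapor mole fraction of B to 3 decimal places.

Raoult's law: Kᵢ = Pᵢˢᵃᵗ/P = Pᵢˢᵃᵗ/109.3.
  K_A = 247.6/109.3 = 2.26532, K_B = 80.2/109.3 = 0.73376, K_C = 35.3/109.3 = 0.32296
Material balance + equilibrium reduce to Σ zᵢ(Kᵢ−1)/(1+β(Kᵢ−1)) = 0.
Feasibility: ΣzᵢKᵢ = 1.351, Σzᵢ/Kᵢ = 1.253 — both > 1, two phases present.
Newton–Raphson from β = 0.5:
  β = 0.500: g = 0.0538, g' = -0.490 → β = 0.610
  β = 0.610: g = -0.0004, g' = -0.501 → β = 0.609
Converged at β = 0.609.
Compositions from xᵢ = zᵢ/(1+β(Kᵢ−1)), yᵢ = Kᵢxᵢ:
  A: x = 0.254, y = 0.576
  B: x = 0.446, y = 0.328
  C: x = 0.299, y = 0.097

y_B = 0.328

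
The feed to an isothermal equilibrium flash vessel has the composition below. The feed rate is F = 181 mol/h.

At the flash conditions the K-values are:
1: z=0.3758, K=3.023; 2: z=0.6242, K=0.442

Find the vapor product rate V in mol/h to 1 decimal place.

Newton–Raphson from ψ = 0.5:
  ψ = 0.5000: g = -0.10514, g' = -0.7540 → ψ = 0.3606
  ψ = 0.3606: g = 0.00357, g' = -0.8188 → ψ = 0.3649
Converged at ψ = 0.3649.
Then V = ψ·F = 0.3649·181 = 66.1 mol/h and L = F − V = 114.9 mol/h.

V = 66.1 mol/h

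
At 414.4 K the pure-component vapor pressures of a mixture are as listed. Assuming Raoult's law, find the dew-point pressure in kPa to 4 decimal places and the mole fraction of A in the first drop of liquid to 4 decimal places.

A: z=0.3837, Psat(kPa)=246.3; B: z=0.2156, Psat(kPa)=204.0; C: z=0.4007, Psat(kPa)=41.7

At the dew point ψ → 1, so Σzᵢ/Kᵢ = 1 with Kᵢ = Pᵢˢᵃᵗ/P ⇒ 1/P = Σzᵢ/Pᵢˢᵃᵗ.
1/P = 0.3837/246.3 + 0.2156/204.0 + 0.4007/41.7 = 0.0122238 ⇒ P = 81.8074 kPa
xᵢ = zᵢP/Pᵢˢᵃᵗ ⇒ x_A = 0.3837·81.8074/246.3 = 0.1274

Pdew = 81.8074 kPa, x_A = 0.1274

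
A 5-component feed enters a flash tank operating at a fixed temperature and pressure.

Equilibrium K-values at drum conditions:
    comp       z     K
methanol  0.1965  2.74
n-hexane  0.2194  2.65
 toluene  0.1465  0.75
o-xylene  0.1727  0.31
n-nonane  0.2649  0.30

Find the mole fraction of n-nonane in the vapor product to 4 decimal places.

Rachford–Rice: g(β) = Σ zᵢ(Kᵢ−1)/(1+β(Kᵢ−1)) = 0.
Feasibility: ΣzᵢKᵢ = 1.3627, Σzᵢ/Kᵢ = 1.7899 — both > 1, two phases present.
Newton iteration, β⁰ = 0.47:
  β = 0.4700: g = -0.10222, g' = -0.8497 → β = 0.3497
  β = 0.3497: g = -0.00060, g' = -0.8515 → β = 0.3490
Converged at β = 0.3490.
Compositions from xᵢ = zᵢ/(1+β(Kᵢ−1)), yᵢ = Kᵢxᵢ:
  methanol: x = 0.1223, y = 0.3350
  n-hexane: x = 0.1392, y = 0.3690
  toluene: x = 0.1605, y = 0.1204
  o-xylene: x = 0.2275, y = 0.0705
  n-nonane: x = 0.3505, y = 0.1052

y_n-nonane = 0.1052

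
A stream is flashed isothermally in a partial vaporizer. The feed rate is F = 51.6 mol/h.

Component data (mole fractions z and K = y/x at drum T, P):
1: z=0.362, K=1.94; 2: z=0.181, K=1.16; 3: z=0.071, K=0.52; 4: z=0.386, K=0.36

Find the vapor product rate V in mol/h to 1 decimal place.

V = 9.6 mol/h

Rachford–Rice: g(β) = Σ zᵢ(Kᵢ−1)/(1+β(Kᵢ−1)) = 0.
Check two-phase: ΣzᵢKᵢ = 1.088 > 1 and Σzᵢ/Kᵢ = 1.551 > 1, so g(0) = 0.088 > 0 and g(1) = -0.551 < 0.
Iterate (Newton) starting at β = 0.5:
  β = 0.500: g = -0.1498, g' = -0.522 → β = 0.213
  β = 0.213: g = -0.0125, g' = -0.459 → β = 0.186
Converged at β = 0.186.
Then V = β·F = 0.1858·51.6 = 9.6 mol/h and L = F − V = 42.0 mol/h.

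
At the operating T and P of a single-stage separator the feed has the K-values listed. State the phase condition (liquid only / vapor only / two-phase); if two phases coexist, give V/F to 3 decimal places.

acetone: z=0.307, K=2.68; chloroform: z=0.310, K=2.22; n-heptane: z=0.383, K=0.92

vapor only

ΣzᵢKᵢ = 1.863; Σzᵢ/Kᵢ = 0.670.
Since Σzᵢ/Kᵢ < 1 the mixture is above its dew point — single vapor phase.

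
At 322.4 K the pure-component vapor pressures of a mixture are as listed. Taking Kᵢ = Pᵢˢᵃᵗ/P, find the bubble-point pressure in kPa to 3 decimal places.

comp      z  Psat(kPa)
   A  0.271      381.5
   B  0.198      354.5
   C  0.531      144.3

At the bubble point ψ → 0, so ΣzᵢKᵢ = 1 with Kᵢ = Pᵢˢᵃᵗ/P ⇒ P = ΣzᵢPᵢˢᵃᵗ.
P = 0.271·381.5 + 0.198·354.5 + 0.531·144.3 = 250.201 kPa

Pbub = 250.201 kPa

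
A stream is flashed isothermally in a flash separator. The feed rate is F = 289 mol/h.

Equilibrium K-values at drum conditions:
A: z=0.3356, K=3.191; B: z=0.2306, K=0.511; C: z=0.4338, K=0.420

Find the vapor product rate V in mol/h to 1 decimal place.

V = 89.0 mol/h

Newton–Raphson from V/F = 0.67:
  V/F = 0.6700: g = -0.28129, g' = -0.7769 → V/F = 0.3079
Converged at V/F = 0.3079.
Then V = V/F·F = 0.3079·289 = 89.0 mol/h and L = F − V = 200.0 mol/h.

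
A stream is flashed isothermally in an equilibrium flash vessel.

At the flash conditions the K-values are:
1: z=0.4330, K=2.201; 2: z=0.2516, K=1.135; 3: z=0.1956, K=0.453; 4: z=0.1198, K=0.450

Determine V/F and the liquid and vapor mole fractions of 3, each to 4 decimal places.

Material balance + equilibrium reduce to Σ zᵢ(Kᵢ−1)/(1+V/F(Kᵢ−1)) = 0.
Feasibility: ΣzᵢKᵢ = 1.3811, Σzᵢ/Kᵢ = 1.1164 — both > 1, two phases present.
Iterate (Newton) starting at V/F = 0.5:
  V/F = 0.5000: g = 0.11858, g' = -0.4277 → V/F = 0.7773
  V/F = 0.7773: g = -0.00152, g' = -0.4585 → V/F = 0.7740
Converged at V/F = 0.7739.
Compositions from xᵢ = zᵢ/(1+V/F(Kᵢ−1)), yᵢ = Kᵢxᵢ:
  1: x = 0.2244, y = 0.4939
  2: x = 0.2278, y = 0.2586
  3: x = 0.3392, y = 0.1537
  4: x = 0.2086, y = 0.0939

V/F = 0.7739, x_3 = 0.3392, y_3 = 0.1537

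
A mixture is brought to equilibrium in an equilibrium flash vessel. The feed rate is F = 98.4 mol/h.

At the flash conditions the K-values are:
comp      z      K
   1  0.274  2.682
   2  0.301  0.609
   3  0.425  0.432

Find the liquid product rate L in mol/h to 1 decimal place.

Iterate (Newton) starting at V/F = 0.3:
  V/F = 0.300: g = -0.1180, g' = -0.601 → V/F = 0.104
  V/F = 0.104: g = 0.0134, g' = -0.767 → V/F = 0.121
Converged at V/F = 0.121.
Then V = V/F·F = 0.1212·98.4 = 11.9 mol/h and L = F − V = 86.5 mol/h.

L = 86.5 mol/h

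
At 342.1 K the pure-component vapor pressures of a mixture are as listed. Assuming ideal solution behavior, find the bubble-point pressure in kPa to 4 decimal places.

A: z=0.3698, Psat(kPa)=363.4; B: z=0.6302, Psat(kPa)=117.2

Pbub = 208.2448 kPa

At the bubble point ψ → 0, so ΣzᵢKᵢ = 1 with Kᵢ = Pᵢˢᵃᵗ/P ⇒ P = ΣzᵢPᵢˢᵃᵗ.
P = 0.3698·363.4 + 0.6302·117.2 = 208.2448 kPa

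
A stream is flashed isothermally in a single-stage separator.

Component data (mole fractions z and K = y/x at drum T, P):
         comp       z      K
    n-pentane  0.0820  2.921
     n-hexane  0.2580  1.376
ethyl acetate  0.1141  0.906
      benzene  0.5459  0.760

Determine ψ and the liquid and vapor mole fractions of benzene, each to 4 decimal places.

Let ψ = V/F and solve Σ zᵢ(Kᵢ−1)/(1+ψ(Kᵢ−1)) = 0.
Check two-phase: ΣzᵢKᵢ = 1.1128 > 1 and Σzᵢ/Kᵢ = 1.0598 > 1, so g(0) = 0.1128 > 0 and g(1) = -0.0598 < 0.
Iterate (Newton) starting at ψ = 0.59:
  ψ = 0.5900: g = -0.01075, g' = -0.1347 → ψ = 0.5102
  ψ = 0.5102: g = 0.00038, g' = -0.1448 → ψ = 0.5129
Converged at ψ = 0.5129.
Compositions from xᵢ = zᵢ/(1+ψ(Kᵢ−1)), yᵢ = Kᵢxᵢ:
  n-pentane: x = 0.0413, y = 0.1207
  n-hexane: x = 0.2163, y = 0.2976
  ethyl acetate: x = 0.1199, y = 0.1086
  benzene: x = 0.6225, y = 0.4731

ψ = 0.5129, x_benzene = 0.6225, y_benzene = 0.4731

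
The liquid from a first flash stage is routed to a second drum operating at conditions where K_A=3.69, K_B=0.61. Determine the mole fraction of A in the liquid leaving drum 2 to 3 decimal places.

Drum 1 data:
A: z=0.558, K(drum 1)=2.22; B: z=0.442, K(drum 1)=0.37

Drum 1:
Newton iteration, ψ₁⁰ = 0.5:
  ψ₁ = 0.500: g = 0.0163, g' = -0.694 → ψ₁ = 0.524
  ψ₁ = 0.524: g = -0.0001, g' = -0.700 → ψ₁ = 0.523
Converged at ψ₁ = 0.523.
Drum-1 compositions:
  A: x = 0.341, y = 0.756
  B: x = 0.659, y = 0.244
Drum-2 feed = drum-1 liquid: z₂ = (0.3405, 0.6595).
Drum 2:
Newton–Raphson from ψ₂ = 0.49:
  ψ₂ = 0.490: g = 0.0772, g' = -0.612 → ψ₂ = 0.616
  ψ₂ = 0.616: g = 0.0061, g' = -0.523 → ψ₂ = 0.628
Converged at ψ₂ = 0.628.
  A: x = 0.127, y = 0.467
  B: x = 0.873, y = 0.533

x_A (drum 2) = 0.127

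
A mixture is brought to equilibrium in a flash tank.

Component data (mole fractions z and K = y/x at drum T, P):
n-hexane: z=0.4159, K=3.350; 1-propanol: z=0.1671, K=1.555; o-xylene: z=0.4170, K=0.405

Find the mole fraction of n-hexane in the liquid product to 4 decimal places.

Rachford–Rice: g(β) = Σ zᵢ(Kᵢ−1)/(1+β(Kᵢ−1)) = 0.
g(0) = ΣzᵢKᵢ − 1 = 0.8220 and g(1) = 1 − Σzᵢ/Kᵢ = -0.2612, so a root lies in (0, 1).
Iterate (Newton) starting at β = 0.67:
  β = 0.6700: g = 0.03464, g' = -0.7821 → β = 0.7143
  β = 0.7143: g = -0.00021, g' = -0.7930 → β = 0.7140
Converged at β = 0.7140.
Compositions from xᵢ = zᵢ/(1+β(Kᵢ−1)), yᵢ = Kᵢxᵢ:
  n-hexane: x = 0.1553, y = 0.5203
  1-propanol: x = 0.1197, y = 0.1861
  o-xylene: x = 0.7250, y = 0.2936

x_n-hexane = 0.1553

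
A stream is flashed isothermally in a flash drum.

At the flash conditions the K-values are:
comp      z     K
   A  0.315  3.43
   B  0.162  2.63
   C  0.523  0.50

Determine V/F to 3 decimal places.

Newton iteration, V/F⁰ = 0.52:
  V/F = 0.520: g = 0.1277, g' = -0.728 → V/F = 0.695
  V/F = 0.695: g = 0.0074, g' = -0.659 → V/F = 0.707
Converged at V/F = 0.707.

V/F = 0.707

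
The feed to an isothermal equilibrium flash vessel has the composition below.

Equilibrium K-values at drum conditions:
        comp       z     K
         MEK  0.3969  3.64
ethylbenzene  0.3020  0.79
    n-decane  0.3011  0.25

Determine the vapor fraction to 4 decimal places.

Let ψ = V/F and solve Σ zᵢ(Kᵢ−1)/(1+ψ(Kᵢ−1)) = 0.
Check two-phase: ΣzᵢKᵢ = 1.7586 > 1 and Σzᵢ/Kᵢ = 1.6957 > 1, so g(0) = 0.7586 > 0 and g(1) = -0.6957 < 0.
Newton iteration, ψ⁰ = 0.5:
  ψ = 0.5000: g = 0.01946, g' = -0.9642 → ψ = 0.5202
Converged at ψ = 0.5202.

ψ = 0.5202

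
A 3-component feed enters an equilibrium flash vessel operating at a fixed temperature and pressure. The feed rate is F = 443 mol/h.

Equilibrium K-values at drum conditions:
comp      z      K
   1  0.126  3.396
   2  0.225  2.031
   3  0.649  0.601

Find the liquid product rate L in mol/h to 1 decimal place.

Newton–Raphson from ψ = 0.5:
  ψ = 0.500: g = -0.0331, g' = -0.415 → ψ = 0.420
  ψ = 0.420: g = 0.0011, g' = -0.445 → ψ = 0.423
Converged at ψ = 0.423.
Then V = ψ·F = 0.4229·443 = 187.3 mol/h and L = F − V = 255.7 mol/h.

L = 255.7 mol/h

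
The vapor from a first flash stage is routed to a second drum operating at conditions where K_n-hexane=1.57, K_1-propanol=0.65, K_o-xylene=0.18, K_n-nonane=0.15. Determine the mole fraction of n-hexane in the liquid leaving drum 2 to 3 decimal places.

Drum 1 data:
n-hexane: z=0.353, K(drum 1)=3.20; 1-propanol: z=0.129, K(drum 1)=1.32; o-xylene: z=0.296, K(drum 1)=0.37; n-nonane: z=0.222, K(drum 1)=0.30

Drum 1:
Rachford–Rice: g(ψ₁) = Σ zᵢ(Kᵢ−1)/(1+ψ₁(Kᵢ−1)) = 0.
Check two-phase: ΣzᵢKᵢ = 1.476 > 1 and Σzᵢ/Kᵢ = 1.748 > 1, so g(0) = 0.476 > 0 and g(1) = -0.748 < 0.
Newton iteration, ψ₁⁰ = 0.35:
  ψ₁ = 0.350: g = 0.0308, g' = -0.940 → ψ₁ = 0.383
Converged at ψ₁ = 0.383.
Drum-1 compositions:
  n-hexane: x = 0.192, y = 0.613
  1-propanol: x = 0.115, y = 0.152
  o-xylene: x = 0.390, y = 0.144
  n-nonane: x = 0.303, y = 0.091
Drum-2 feed = drum-1 vapor: z₂ = (0.6129, 0.1517, 0.1444, 0.0910).
Drum 2:
Newton–Raphson from ψ₂ = 0.5:
  ψ₂ = 0.500: g = -0.1276, g' = -0.626 → ψ₂ = 0.296
  ψ₂ = 0.296: g = -0.0200, g' = -0.456 → ψ₂ = 0.252
  ψ₂ = 0.252: g = -0.0005, g' = -0.435 → ψ₂ = 0.251
Converged at ψ₂ = 0.251.
  n-hexane: x = 0.536, y = 0.842
  1-propanol: x = 0.166, y = 0.108
  o-xylene: x = 0.182, y = 0.033
  n-nonane: x = 0.116, y = 0.017

x_n-hexane (drum 2) = 0.536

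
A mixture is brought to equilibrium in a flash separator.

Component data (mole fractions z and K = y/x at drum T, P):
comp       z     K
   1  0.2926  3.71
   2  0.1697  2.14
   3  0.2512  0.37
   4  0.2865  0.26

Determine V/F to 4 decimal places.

Material balance + equilibrium reduce to Σ zᵢ(Kᵢ−1)/(1+V/F(Kᵢ−1)) = 0.
g(0) = ΣzᵢKᵢ − 1 = 0.6161 and g(1) = 1 − Σzᵢ/Kᵢ = -0.9390, so a root lies in (0, 1).
Newton iteration, V/F⁰ = 0.41:
  V/F = 0.4100: g = -0.01027, g' = -1.0891 → V/F = 0.4006
Converged at V/F = 0.4006.

V/F = 0.4006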